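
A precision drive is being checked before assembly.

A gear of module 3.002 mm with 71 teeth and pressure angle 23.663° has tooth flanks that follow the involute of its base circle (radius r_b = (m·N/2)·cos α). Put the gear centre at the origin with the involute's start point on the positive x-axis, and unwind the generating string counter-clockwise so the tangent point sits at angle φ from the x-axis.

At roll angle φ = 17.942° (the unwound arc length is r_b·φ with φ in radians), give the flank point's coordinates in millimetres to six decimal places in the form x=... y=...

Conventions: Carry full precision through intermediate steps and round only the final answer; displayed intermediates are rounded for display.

x=102.279934 y=0.989364

topology: single-mesh involute geometry — m = 3.002, N = 71
pitch radius r_p = m·N/2 = 3.002·71/2 = 106.571000
base radius r_b = r_p·cos α = 106.571000·cos 23.663° = 97.610720
roll angle φ = 17.942° = 0.31314697 rad
x = r_b·(cos φ + φ·sin φ) = 102.279934
y = r_b·(sin φ − φ·cos φ) = 0.989364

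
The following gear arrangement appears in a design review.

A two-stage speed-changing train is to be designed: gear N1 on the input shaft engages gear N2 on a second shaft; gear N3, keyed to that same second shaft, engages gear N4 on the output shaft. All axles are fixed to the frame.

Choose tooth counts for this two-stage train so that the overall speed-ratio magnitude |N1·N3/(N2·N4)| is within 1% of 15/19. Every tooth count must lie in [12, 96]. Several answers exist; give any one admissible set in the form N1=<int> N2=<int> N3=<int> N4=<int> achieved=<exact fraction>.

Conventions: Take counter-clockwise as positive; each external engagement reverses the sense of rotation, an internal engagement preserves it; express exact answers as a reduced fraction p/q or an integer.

N1=12 N2=19 N3=15 N4=12 achieved=15/19

design class (target 15/19): fixed-axis compound train
target = 15/19 in lowest terms: an exact hit needs N1·N3 = k·15 and N2·N4 = k·19 for one integer k, every count in [12, 96]; additionally prefer no 1:1 stage (N1 ≠ N2, N3 ≠ N4)
k = 1…11: no 1:1-free in-range split of k·15 and k·19 into factor pairs; take k = 12
k = 12: N1·N3 = 180 = 12·15, N2·N4 = 228 = 19·12
achieved = 12·15/(19·12) = 15/19; |achieved − target| = 0 ≤ 3/380 ✓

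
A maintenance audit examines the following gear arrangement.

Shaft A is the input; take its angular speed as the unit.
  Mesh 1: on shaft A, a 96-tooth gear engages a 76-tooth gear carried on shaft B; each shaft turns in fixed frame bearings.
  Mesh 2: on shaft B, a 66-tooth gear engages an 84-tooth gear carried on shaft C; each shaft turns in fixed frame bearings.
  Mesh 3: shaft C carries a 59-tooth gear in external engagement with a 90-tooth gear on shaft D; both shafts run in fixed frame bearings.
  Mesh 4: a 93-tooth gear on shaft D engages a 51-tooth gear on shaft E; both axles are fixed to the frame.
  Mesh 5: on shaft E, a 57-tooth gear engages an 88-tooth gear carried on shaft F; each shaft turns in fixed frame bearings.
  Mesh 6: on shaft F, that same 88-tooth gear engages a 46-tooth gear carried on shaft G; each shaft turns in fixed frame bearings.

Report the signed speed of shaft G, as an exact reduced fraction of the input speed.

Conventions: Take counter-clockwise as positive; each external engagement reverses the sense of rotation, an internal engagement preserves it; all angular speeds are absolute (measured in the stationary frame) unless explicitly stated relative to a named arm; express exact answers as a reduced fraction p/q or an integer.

20119/13685

6-mesh fixed-axis compound train (all bearings frame-fixed)
mesh 1 [96T→76T]: |ω|/ω_in = 1×96/76 = 24/19, sense flips to −
mesh 2 [66T→84T]: |ω|/ω_in = (24/19)×66/84 = 132/133, sense flips to +
mesh 3 [59T→90T]: |ω|/ω_in = (132/133)×59/90 = 1298/1995, sense flips to −
mesh 4 [93T→51T]: |ω|/ω_in = (1298/1995)×93/51 = 40238/33915, sense flips to +
mesh 5 [57T→88T]: |ω|/ω_in = (40238/33915)×57/88 = 1829/2380, sense flips to −
mesh 6 [88T→46T]: |ω|/ω_in = (1829/2380)×88/46 = 20119/13685, sense flips to +
signed output speed (× input speed) = 20119/13685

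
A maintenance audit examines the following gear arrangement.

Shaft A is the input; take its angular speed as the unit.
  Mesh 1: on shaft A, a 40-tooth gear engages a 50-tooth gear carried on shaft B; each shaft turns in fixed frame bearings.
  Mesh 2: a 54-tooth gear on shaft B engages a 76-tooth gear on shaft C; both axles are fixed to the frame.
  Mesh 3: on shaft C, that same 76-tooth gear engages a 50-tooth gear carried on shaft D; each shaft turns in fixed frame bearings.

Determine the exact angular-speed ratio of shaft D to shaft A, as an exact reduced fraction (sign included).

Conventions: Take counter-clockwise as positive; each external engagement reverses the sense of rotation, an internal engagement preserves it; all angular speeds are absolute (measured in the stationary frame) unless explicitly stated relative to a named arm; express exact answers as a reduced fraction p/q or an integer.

-108/125

class = fixed-axis compound train [3 meshes; 3 ratios multiply, 3 sense flips]
mesh 1 [40T→50T]: running ratio 4/5, sense −
mesh 2 [54T→76T]: running ratio 54/95, sense +
mesh 3 [76T→50T]: running ratio 108/125, sense −
ω_out/ω_in = -108/125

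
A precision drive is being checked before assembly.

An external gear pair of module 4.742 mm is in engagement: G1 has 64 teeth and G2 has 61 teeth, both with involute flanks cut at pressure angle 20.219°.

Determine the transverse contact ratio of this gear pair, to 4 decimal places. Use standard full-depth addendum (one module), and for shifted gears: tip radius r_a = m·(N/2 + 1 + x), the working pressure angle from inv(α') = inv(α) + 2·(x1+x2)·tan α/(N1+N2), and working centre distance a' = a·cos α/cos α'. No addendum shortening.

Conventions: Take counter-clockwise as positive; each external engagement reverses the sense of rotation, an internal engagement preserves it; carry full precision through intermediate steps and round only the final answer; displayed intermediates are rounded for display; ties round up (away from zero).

class = single-mesh tooth geometry [involute pair 64T × 61T, m = 4.742]
base radii: r_b1 = 142.393302, r_b2 = 135.718616
tip radii: r_a1 = 156.486000, r_a2 = 149.373000
no profile shift: α' = α, a' = a
action lengths: √(r_a1²−r_b1²) = 64.900044, √(r_a2²−r_b2²) = 62.391910
base pitch p_b = π·m·cos α = 13.979430
CR = (64.900044 + 62.391910 − 296.375000·sin 20.21900°)/13.979430 = 1.778468
contact ratio ≈ 1.7785

1.7785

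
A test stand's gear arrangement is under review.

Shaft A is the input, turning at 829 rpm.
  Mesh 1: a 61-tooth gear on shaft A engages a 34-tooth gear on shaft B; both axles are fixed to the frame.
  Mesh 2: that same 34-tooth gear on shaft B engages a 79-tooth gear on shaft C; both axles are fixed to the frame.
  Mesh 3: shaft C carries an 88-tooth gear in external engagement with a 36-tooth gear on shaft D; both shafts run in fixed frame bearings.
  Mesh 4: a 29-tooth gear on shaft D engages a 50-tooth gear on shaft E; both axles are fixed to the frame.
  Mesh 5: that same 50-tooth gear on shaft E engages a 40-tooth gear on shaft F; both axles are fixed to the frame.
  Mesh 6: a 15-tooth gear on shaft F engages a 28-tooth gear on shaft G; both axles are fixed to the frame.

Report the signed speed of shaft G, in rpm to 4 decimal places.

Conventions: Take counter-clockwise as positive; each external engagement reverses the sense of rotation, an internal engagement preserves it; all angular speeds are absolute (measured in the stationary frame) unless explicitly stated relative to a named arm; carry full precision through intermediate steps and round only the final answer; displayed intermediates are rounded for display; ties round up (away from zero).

class = fixed-axis compound train [6 meshes; 6 ratios multiply, 6 sense flips]
mesh 1 [61T→34T]: ω = 829.0000×61/34 = 1487.3235 rpm, sense flips to −
mesh 2 [34T→79T]: ω = 1487.3235×34/79 = 640.1139 rpm, sense flips to +
mesh 3 [88T→36T]: ω = 640.1139×88/36 = 1564.7229 rpm, sense flips to −
mesh 4 [29T→50T]: ω = 1564.7229×29/50 = 907.5393 rpm, sense flips to +
mesh 5 [50T→40T]: ω = 907.5393×50/40 = 1134.4241 rpm, sense flips to −
mesh 6 [15T→28T]: ω = 1134.4241×15/28 = 607.7272 rpm, sense flips to +
signed output speed = +607.7272 rpm

+607.7272 rpm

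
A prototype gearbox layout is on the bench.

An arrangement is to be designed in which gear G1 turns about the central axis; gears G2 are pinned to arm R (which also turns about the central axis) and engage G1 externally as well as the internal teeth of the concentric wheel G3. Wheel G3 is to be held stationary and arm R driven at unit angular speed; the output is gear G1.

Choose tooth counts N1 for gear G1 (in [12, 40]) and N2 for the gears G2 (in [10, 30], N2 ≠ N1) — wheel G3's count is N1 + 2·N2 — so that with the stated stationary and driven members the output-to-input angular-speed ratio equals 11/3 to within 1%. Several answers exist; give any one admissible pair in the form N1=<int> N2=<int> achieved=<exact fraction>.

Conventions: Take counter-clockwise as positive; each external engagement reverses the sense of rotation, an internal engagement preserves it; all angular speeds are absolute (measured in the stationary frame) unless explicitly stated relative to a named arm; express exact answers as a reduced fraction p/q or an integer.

design class (target 11/3): planetary set
Willis with ω_ring = 0: ω_sun/ω_arm = (N1+N3)/N1; set equal to 11/3  ⇒  N3/N1 = 11/3 − 1 = 8/3
N3 = N1 + 2·N2  ⇒  N2/N1 = (N3/N1 − 1)/2 = (8/3 − 1)/2 = 5/6
smallest multiple with N1 ≥ 12 and N2 ≥ 10: k = 2  ⇒  N1 = 2·6 = 12, N2 = 2·5 = 10 (N1 ≤ 40, N2 ≤ 30, N2 ≠ N1 ✓), N3 = 12 + 2·10 = 32
check: (N1+N3)/N1 with N1 = 12, N3 = 32 gives 11/3; |achieved − target| = 0 ≤ 11/300 ✓

N1=12 N2=10 achieved=11/3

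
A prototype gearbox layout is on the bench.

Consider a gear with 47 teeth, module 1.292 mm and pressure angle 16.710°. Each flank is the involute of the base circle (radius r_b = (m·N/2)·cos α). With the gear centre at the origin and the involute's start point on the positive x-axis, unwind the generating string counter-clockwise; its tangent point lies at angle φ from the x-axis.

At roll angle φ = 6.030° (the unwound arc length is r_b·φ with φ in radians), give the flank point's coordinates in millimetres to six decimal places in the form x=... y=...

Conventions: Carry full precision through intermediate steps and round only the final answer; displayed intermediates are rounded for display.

x=29.240484 y=0.011287

recognized (one wheel, involute flank): single-mesh tooth geometry, m = 1.292, N = 47
pitch radius r_p = m·N/2 = 1.292·47/2 = 30.362000
base radius r_b = r_p·cos α = 30.362000·cos 16.710° = 29.079883
roll angle φ = 6.030° = 0.10524335 rad
x = r_b·(cos φ + φ·sin φ) = 29.240484
y = r_b·(sin φ − φ·cos φ) = 0.011287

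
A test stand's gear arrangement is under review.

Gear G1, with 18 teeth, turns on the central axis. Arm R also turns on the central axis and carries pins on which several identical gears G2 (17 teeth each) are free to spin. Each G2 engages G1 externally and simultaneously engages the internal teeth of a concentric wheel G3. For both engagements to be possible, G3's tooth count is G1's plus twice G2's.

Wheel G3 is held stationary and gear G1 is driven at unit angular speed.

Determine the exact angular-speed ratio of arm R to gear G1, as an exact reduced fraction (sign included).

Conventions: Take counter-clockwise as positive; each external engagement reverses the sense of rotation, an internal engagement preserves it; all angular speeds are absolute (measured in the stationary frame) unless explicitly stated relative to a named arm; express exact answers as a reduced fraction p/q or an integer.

planetary set (18T centre, 17T on arm, 52T internal) — Willis relation
ring teeth: 18 + 2·17 = 52
18(ω_sun−ω_arm) = −52(ω_ring−ω_arm),  ω_ring = 0, ω_sun = 1
18(1−ω_arm) = −52(0−ω_arm)  ⇒  70·ω_arm = 18  ⇒  ω_arm = 9/35
ω_out/ω_in = 9/35

9/35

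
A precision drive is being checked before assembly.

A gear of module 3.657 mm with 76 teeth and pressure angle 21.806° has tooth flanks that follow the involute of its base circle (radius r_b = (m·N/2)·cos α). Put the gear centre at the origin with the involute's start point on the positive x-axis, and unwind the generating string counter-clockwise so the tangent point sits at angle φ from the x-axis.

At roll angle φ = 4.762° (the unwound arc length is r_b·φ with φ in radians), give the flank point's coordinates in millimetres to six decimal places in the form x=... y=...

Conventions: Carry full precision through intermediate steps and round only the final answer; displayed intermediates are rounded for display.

x=129.467412 y=0.024674

single-mesh involute tooth geometry (76T wheel at module 3.657)
pitch radius r_p = m·N/2 = 3.657·76/2 = 138.966000
base radius r_b = r_p·cos α = 138.966000·cos 21.806° = 129.022556
roll angle φ = 4.762° = 0.08311258 rad
x = r_b·(cos φ + φ·sin φ) = 129.467412
y = r_b·(sin φ − φ·cos φ) = 0.024674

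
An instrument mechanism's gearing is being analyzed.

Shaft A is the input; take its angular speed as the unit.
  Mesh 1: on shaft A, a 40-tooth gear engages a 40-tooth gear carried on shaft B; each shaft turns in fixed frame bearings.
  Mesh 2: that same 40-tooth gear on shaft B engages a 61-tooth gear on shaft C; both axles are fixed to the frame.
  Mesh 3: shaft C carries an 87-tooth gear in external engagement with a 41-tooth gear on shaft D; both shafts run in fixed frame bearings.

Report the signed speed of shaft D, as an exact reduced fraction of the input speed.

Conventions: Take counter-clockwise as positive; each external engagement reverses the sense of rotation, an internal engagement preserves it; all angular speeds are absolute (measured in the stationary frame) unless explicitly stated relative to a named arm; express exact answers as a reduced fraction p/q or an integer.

3-mesh fixed-axis compound train (all bearings frame-fixed)
mesh 1 [40T→40T]: |ω|/ω_in = 1×40/40 = 1, sense flips to −
mesh 2 [40T→61T]: |ω|/ω_in = 1×40/61 = 40/61, sense flips to +
mesh 3 [87T→41T]: |ω|/ω_in = (40/61)×87/41 = 3480/2501, sense flips to −
signed output speed (× input speed) = -3480/2501

-3480/2501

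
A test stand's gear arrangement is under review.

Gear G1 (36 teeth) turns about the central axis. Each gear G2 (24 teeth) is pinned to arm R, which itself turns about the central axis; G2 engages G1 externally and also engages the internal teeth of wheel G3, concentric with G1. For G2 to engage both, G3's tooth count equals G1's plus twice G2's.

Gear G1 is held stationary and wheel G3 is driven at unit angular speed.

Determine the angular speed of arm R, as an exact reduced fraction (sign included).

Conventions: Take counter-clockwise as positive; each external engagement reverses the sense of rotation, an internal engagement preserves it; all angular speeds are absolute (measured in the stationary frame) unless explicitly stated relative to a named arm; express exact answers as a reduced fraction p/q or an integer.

class = planetary set [G3 = 36+2·24 = 84; Willis about the carrier]
ring teeth: 36 + 2·24 = 84
36(ω_sun−ω_arm) = −84(ω_ring−ω_arm),  ω_sun = 0, ω_ring = 1
36(0−ω_arm) = −84(1−ω_arm)  ⇒  120·ω_arm = 84  ⇒  ω_arm = 7/10
exact speed ratio = 7/10

7/10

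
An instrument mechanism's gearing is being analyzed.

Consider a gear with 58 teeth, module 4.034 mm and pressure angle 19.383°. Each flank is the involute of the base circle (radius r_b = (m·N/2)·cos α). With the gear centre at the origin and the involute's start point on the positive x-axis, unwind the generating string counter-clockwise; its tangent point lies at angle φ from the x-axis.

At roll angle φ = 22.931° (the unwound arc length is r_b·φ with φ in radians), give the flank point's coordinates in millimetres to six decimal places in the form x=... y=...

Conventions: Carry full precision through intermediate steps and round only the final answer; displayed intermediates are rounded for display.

x=118.842795 y=2.320603

class = single-mesh tooth geometry [base-circle involute, m = 4.034, 58T]
pitch radius r_p = m·N/2 = 4.034·58/2 = 116.986000
base radius r_b = r_p·cos α = 116.986000·cos 19.383° = 110.355370
roll angle φ = 22.931° = 0.40022145 rad
x = r_b·(cos φ + φ·sin φ) = 118.842795
y = r_b·(sin φ − φ·cos φ) = 2.320603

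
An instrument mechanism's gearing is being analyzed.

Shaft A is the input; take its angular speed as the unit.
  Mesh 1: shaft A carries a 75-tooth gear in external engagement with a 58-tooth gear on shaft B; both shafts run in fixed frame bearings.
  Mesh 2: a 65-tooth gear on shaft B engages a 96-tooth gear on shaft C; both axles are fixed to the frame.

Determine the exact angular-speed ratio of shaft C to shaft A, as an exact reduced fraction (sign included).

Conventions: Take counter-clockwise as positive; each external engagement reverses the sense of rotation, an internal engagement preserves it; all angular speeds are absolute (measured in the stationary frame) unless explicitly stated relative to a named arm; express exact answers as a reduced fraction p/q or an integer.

class = fixed-axis compound train [2 meshes; 2 ratios multiply, 2 sense flips]
mesh 1 [75T→58T]: running ratio 75/58, sense −
mesh 2 [65T→96T]: running ratio 1625/1856, sense +
ω_out/ω_in = 1625/1856

1625/1856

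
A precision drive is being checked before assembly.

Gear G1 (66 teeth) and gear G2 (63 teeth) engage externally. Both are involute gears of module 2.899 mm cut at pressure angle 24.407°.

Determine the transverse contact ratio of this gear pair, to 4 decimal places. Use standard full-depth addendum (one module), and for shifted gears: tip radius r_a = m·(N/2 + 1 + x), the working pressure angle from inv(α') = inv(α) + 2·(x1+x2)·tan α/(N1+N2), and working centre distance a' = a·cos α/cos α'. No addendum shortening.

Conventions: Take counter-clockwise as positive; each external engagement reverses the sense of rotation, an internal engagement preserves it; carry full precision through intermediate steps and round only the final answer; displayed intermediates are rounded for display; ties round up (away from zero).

1.5835

recognized (one external pair, fixed centres): single-mesh tooth geometry, m = 2.899, N1 = 66, N2 = 63
base radii: r_b1 = 87.117545, r_b2 = 83.157656
tip radii: r_a1 = 98.566000, r_a2 = 94.217500
no profile shift: α' = α, a' = a
action lengths: √(r_a1²−r_b1²) = 46.106287, √(r_a2²−r_b2²) = 44.291551
base pitch p_b = π·m·cos α = 8.293571
CR = (46.106287 + 44.291551 − 186.985500·sin 24.40700°)/8.293571 = 1.583455
contact ratio ≈ 1.5835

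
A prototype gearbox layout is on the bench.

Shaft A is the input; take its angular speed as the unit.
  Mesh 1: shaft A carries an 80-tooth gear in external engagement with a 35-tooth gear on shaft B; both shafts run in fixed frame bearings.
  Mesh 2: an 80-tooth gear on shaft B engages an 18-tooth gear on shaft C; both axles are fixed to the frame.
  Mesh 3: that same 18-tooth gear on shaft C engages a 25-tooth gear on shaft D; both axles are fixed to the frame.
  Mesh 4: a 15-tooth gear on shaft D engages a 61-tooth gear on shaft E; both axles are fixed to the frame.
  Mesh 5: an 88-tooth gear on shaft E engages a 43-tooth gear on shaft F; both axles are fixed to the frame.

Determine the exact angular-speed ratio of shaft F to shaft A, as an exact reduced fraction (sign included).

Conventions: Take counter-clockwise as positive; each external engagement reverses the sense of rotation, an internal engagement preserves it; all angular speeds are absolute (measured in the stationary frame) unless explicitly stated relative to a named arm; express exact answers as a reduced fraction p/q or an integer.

class = fixed-axis compound train [5 meshes; 5 ratios multiply, 5 sense flips]
mesh 1 [80T→35T]: running ratio 16/7, sense −
mesh 2 [80T→18T]: running ratio 640/63, sense +
mesh 3 [18T→25T]: running ratio 256/35, sense −
mesh 4 [15T→61T]: running ratio 768/427, sense +
mesh 5 [88T→43T]: running ratio 67584/18361, sense −
ω_out/ω_in = -67584/18361

-67584/18361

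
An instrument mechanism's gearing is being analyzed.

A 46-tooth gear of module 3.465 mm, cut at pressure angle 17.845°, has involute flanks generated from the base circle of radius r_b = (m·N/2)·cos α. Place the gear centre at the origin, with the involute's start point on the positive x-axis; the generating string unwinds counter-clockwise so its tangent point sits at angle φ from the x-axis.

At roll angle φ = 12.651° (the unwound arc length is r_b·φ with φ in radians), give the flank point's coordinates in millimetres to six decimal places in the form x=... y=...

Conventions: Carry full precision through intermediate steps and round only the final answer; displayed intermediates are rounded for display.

x=77.687550 y=0.270884

single-mesh involute tooth geometry (46T wheel at module 3.465)
pitch radius r_p = m·N/2 = 3.465·46/2 = 79.695000
base radius r_b = r_p·cos α = 79.695000·cos 17.845° = 75.860794
roll angle φ = 12.651° = 0.22080160 rad
x = r_b·(cos φ + φ·sin φ) = 77.687550
y = r_b·(sin φ − φ·cos φ) = 0.270884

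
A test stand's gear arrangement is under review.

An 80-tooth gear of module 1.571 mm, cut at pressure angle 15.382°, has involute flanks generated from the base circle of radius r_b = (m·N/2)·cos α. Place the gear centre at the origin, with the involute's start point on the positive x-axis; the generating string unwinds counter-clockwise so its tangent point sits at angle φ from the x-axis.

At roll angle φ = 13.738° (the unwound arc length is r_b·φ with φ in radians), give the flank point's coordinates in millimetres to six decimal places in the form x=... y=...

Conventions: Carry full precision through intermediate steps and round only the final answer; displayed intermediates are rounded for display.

recognized (one wheel, involute flank): single-mesh tooth geometry, m = 1.571, N = 80
pitch radius r_p = m·N/2 = 1.571·80/2 = 62.840000
base radius r_b = r_p·cos α = 62.840000·cos 15.382° = 60.588995
roll angle φ = 13.738° = 0.23977333 rad
x = r_b·(cos φ + φ·sin φ) = 62.305710
y = r_b·(sin φ − φ·cos φ) = 0.276806

x=62.305710 y=0.276806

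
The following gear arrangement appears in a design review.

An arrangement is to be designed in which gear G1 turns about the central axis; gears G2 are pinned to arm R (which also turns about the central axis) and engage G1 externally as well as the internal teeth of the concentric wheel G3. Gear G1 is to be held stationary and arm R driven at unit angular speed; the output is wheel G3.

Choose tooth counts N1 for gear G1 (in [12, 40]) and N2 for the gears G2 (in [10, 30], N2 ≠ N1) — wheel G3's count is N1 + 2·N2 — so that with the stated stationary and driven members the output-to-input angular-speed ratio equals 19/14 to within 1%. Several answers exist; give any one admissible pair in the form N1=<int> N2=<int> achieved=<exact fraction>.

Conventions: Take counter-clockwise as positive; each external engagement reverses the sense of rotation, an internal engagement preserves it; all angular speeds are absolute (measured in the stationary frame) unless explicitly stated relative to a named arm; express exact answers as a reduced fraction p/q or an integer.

planetary set to be sized for 19/14 (Willis relation)
Willis with ω_sun = 0: ω_ring/ω_arm = (N1+N3)/N3; set equal to 19/14  ⇒  N3/N1 = 1/(19/14 − 1) = 14/5
N3 = N1 + 2·N2  ⇒  N2/N1 = (N3/N1 − 1)/2 = (14/5 − 1)/2 = 9/10
smallest multiple with N1 ≥ 12 and N2 ≥ 10: k = 2  ⇒  N1 = 2·10 = 20, N2 = 2·9 = 18 (N1 ≤ 40, N2 ≤ 30, N2 ≠ N1 ✓), N3 = 20 + 2·18 = 56
check: (N1+N3)/N3 with N1 = 20, N3 = 56 gives 19/14; |achieved − target| = 0 ≤ 19/1400 ✓

N1=20 N2=18 achieved=19/14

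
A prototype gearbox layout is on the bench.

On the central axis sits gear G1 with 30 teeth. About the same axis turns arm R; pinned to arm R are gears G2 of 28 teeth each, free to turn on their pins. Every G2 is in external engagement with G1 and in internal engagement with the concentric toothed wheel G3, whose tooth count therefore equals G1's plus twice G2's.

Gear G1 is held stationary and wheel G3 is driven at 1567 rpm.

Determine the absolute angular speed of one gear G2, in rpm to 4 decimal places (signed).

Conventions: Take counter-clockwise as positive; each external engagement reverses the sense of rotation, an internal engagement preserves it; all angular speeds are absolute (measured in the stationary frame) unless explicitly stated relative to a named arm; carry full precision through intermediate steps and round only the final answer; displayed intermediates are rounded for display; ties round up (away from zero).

+2406.4643 rpm

recognized (axles ride arm R): planetary set, 30/28/86 teeth
normalise by the input: solve with ω_ring = 1, then scale by 1567 rpm
ring teeth: 30 + 2·28 = 86
30(ω_sun−ω_arm) = −86(ω_ring−ω_arm),  ω_sun = 0, ω_ring = 1
30(0−ω_arm) = −86(1−ω_arm)  ⇒  116·ω_arm = 86  ⇒  ω_arm = 43/58
sun–planet mesh: 30·(0−43/58) = −28·(ω_p−ω_arm)  ⇒  ω_p−ω_arm = 645/812
ω_p = 43/58 + 645/812 = 43/28
scale: ω_p = 43/28 × 1567 rpm = +2406.4643 rpm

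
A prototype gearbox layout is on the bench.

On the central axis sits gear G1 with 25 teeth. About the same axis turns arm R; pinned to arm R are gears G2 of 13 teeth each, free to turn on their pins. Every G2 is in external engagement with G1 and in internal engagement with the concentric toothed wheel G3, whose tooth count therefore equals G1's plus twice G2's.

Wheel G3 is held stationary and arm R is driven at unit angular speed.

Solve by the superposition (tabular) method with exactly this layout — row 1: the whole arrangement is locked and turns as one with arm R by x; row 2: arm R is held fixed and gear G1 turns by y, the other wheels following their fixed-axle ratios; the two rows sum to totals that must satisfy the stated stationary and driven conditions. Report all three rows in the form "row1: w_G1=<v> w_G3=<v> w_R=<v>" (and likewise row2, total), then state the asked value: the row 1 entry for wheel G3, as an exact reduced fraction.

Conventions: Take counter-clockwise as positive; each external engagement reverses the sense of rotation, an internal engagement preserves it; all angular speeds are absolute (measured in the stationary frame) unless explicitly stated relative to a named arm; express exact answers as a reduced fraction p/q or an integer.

row1: w_G1=1 w_G3=1 w_R=1
row2: w_G1=51/25 w_G3=-1 w_R=0
total: w_G1=76/25 w_G3=0 w_R=1
asked value: 1

recognized (axles ride arm R): planetary set, 25/13/51 teeth
row 1: whole set turns with the arm by x
superposition row 2 [arm held]: sun y, ring −(25/51)·y, arm 0
boundary: total ω_ring = x − (25/51)·y = 0 and total ω_arm = x = 1  ⇒  y = 51/25, x = 1
row 2 ring = −(25/51)·51/25 = -1
totals (row 1 + row 2): sun 1 + 51/25 = 76/25, ring 1 + (-1) = 0, arm 1 + 0 = 1
asked cell (row1, ring) = 1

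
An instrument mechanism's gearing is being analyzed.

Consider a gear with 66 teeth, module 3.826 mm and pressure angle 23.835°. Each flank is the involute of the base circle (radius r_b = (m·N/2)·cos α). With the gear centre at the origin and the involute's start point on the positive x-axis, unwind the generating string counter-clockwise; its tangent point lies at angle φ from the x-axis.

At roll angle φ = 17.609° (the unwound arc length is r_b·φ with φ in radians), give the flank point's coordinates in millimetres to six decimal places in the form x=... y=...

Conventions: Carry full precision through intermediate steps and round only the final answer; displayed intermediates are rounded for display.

x=120.815996 y=1.107009

recognized (one wheel, involute flank): single-mesh tooth geometry, m = 3.826, N = 66
pitch radius r_p = m·N/2 = 3.826·66/2 = 126.258000
base radius r_b = r_p·cos α = 126.258000·cos 23.835° = 115.489832
roll angle φ = 17.609° = 0.30733503 rad
x = r_b·(cos φ + φ·sin φ) = 120.815996
y = r_b·(sin φ − φ·cos φ) = 1.107009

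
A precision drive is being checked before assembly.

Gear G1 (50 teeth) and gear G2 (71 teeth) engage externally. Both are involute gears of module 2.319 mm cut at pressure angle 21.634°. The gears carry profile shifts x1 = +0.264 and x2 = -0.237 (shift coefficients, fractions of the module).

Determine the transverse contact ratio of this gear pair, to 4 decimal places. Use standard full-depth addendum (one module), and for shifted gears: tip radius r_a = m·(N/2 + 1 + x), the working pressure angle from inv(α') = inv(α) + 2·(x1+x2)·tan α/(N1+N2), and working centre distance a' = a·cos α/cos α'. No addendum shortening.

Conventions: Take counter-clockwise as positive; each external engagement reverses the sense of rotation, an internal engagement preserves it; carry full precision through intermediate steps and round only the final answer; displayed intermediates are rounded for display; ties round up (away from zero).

1.6759

class = single-mesh tooth geometry [involute pair 50T × 71T, m = 2.319]
base radii: r_b1 = 53.891118, r_b2 = 76.525387
tip radii: r_a1 = 60.906216, r_a2 = 84.093897
inv(α') = inv(21.634°) + 2·(+0.264-0.237)·tan α/(50+71) = 0.01920708  ⇒  α' = 21.69826°
a' = a·cos α / cos α' = 140.2995·cos 21.634°/cos 21.69826° = 140.362025
action lengths: √(r_a1²−r_b1²) = 28.378065, √(r_a2²−r_b2²) = 34.866153
base pitch p_b = π·m·cos α = 6.772158
CR = (28.378065 + 34.866153 − 140.362025·sin 21.69826°)/6.772158 = 1.675947
contact ratio ≈ 1.6759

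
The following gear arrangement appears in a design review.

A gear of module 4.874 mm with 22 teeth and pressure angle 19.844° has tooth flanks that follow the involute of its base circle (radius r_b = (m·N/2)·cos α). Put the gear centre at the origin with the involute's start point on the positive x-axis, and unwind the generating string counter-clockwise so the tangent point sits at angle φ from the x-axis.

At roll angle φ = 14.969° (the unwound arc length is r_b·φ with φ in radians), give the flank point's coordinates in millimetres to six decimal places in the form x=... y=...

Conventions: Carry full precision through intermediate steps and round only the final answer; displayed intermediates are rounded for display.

x=52.122250 y=0.297725

class = single-mesh tooth geometry [base-circle involute, m = 4.874, 22T]
pitch radius r_p = m·N/2 = 4.874·22/2 = 53.614000
base radius r_b = r_p·cos α = 53.614000·cos 19.844° = 50.430420
roll angle φ = 14.969° = 0.26125834 rad
x = r_b·(cos φ + φ·sin φ) = 52.122250
y = r_b·(sin φ − φ·cos φ) = 0.297725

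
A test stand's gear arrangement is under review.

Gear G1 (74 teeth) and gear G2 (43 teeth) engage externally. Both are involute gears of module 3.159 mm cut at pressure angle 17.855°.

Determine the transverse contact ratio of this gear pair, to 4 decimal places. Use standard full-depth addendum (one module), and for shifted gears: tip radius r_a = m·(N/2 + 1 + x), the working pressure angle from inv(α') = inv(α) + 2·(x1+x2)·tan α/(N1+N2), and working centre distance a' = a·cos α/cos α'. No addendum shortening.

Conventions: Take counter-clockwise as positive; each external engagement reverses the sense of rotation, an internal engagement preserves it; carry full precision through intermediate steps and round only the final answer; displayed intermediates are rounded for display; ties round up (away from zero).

single-mesh involute tooth geometry (74T engaging 43T at module 3.159)
base radii: r_b1 = 111.253390, r_b2 = 64.647240
tip radii: r_a1 = 120.042000, r_a2 = 71.077500
no profile shift: α' = α, a' = a
action lengths: √(r_a1²−r_b1²) = 45.086196, √(r_a2²−r_b2²) = 29.542264
base pitch p_b = π·m·cos α = 9.446293
CR = (45.086196 + 29.542264 − 184.801500·sin 17.85500°)/9.446293 = 1.901977
contact ratio ≈ 1.9020

1.9020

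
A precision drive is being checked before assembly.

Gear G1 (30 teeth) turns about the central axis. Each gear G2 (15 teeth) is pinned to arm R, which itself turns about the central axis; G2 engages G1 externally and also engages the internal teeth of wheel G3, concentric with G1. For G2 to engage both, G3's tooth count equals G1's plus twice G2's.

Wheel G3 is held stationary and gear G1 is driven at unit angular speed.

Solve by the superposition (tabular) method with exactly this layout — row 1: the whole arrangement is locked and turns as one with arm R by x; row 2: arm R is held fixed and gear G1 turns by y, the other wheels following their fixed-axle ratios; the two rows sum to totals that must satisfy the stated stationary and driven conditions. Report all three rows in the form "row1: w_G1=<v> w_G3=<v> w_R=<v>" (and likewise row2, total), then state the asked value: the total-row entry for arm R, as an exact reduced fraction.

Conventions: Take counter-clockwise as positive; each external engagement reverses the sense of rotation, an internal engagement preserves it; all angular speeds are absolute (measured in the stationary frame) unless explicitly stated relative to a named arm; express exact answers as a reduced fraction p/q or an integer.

row1: w_G1=1/3 w_G3=1/3 w_R=1/3
row2: w_G1=2/3 w_G3=-1/3 w_R=0
total: w_G1=1 w_G3=0 w_R=1/3
asked value: 1/3

topology: planetary set — G1 30T / G2 15T / G3 60T, arm = carrier (Willis)
row 1: whole set turns with the arm by x
row 2 — arm fixed, fixed-axis ratios: sun y, ring −(30/60)·y, arm 0
boundary: total ω_ring = x − (30/60)·y = 0 and total ω_sun = x + y = 1  ⇒  y = 2/3, x = 1/3
row 2 ring = −(30/60)·2/3 = -1/3
totals (row 1 + row 2): sun 1/3 + 2/3 = 1, ring 1/3 + (-1/3) = 0, arm 1/3 + 0 = 1/3
asked cell (total, arm) = 1/3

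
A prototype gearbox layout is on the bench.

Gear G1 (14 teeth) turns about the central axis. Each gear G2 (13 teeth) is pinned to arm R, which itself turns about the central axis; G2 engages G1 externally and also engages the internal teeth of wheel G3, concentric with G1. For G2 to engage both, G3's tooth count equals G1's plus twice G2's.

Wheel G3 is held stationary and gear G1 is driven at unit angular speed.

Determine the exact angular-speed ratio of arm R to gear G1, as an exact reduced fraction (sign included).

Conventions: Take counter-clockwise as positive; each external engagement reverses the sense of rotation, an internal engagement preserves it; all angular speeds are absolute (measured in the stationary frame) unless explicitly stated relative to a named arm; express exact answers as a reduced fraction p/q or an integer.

class = planetary set [G3 = 14+2·13 = 40; Willis about the carrier]
ring teeth: 14 + 2·13 = 40
14(ω_sun−ω_arm) = −40(ω_ring−ω_arm),  ω_ring = 0, ω_sun = 1
14(1−ω_arm) = −40(0−ω_arm)  ⇒  54·ω_arm = 14  ⇒  ω_arm = 7/27
ω_out/ω_in = 7/27

7/27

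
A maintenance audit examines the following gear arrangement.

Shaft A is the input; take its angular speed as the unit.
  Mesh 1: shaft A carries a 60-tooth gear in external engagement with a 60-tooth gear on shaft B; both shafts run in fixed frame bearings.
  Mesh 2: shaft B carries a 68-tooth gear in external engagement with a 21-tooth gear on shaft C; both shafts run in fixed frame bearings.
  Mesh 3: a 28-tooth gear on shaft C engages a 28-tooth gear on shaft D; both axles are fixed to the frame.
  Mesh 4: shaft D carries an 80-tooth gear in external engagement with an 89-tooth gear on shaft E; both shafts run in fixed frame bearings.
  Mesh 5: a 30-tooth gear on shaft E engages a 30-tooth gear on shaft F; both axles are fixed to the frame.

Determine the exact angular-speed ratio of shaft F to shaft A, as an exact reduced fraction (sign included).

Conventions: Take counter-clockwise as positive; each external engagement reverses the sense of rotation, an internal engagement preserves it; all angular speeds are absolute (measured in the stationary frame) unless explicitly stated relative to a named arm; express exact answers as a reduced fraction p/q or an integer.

-5440/1869

class = fixed-axis compound train [5 meshes; 5 ratios multiply, 5 sense flips]
mesh 1 [60T→60T]: running ratio 1, sense −
mesh 2 [68T→21T]: running ratio 68/21, sense +
mesh 3 [28T→28T]: running ratio 68/21, sense −
mesh 4 [80T→89T]: running ratio 5440/1869, sense +
mesh 5 [30T→30T]: running ratio 5440/1869, sense −
ω_out/ω_in = -5440/1869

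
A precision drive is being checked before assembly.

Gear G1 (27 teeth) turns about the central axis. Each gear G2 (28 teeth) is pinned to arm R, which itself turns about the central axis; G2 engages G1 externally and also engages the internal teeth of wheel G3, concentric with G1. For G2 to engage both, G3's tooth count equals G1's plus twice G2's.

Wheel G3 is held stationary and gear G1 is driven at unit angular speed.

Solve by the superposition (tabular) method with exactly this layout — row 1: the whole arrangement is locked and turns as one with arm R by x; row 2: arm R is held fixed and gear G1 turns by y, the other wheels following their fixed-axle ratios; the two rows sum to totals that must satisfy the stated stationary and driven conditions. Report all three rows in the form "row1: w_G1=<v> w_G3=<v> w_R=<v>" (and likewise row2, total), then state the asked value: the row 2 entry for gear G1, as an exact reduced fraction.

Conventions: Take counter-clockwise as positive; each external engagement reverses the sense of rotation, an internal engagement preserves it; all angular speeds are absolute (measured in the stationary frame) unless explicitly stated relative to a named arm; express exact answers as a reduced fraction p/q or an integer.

class = planetary set [G3 = 27+2·28 = 83; Willis about the carrier]
row 1 (train locked, turned with arm): all members turn x
superposition row 2 [arm held]: sun y, ring −(27/83)·y, arm 0
boundary: total ω_ring = x − (27/83)·y = 0 and total ω_sun = x + y = 1  ⇒  y = 83/110, x = 27/110
row 2 ring = −(27/83)·83/110 = -27/110
totals (row 1 + row 2): sun 27/110 + 83/110 = 1, ring 27/110 + (-27/110) = 0, arm 27/110 + 0 = 27/110
asked cell (row2, sun) = 83/110

row1: w_G1=27/110 w_G3=27/110 w_R=27/110
row2: w_G1=83/110 w_G3=-27/110 w_R=0
total: w_G1=1 w_G3=0 w_R=27/110
asked value: 83/110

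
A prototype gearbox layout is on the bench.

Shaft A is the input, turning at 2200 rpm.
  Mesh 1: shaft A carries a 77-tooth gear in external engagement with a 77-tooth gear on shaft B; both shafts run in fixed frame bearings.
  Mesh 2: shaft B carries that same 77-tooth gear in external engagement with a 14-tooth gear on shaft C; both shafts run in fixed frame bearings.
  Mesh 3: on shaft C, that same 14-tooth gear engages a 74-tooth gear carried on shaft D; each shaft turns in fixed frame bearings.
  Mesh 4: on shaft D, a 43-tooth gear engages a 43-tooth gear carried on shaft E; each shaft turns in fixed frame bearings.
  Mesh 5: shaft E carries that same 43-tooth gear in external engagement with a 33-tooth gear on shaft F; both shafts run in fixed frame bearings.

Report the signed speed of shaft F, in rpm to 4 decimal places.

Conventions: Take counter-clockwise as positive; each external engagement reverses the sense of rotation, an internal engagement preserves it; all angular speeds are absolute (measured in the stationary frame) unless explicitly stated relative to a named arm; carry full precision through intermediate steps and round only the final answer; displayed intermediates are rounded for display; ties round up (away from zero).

-2982.8829 rpm

5-mesh fixed-axis compound train (all bearings frame-fixed)
mesh 1 [77T→77T]: ω = 2200.0000×77/77 = 2200.0000 rpm, sense flips to −
mesh 2 [77T→14T]: ω = 2200.0000×77/14 = 12100.0000 rpm, sense flips to +
mesh 3 [14T→74T]: ω = 12100.0000×14/74 = 2289.1892 rpm, sense flips to −
mesh 4 [43T→43T]: ω = 2289.1892×43/43 = 2289.1892 rpm, sense flips to +
mesh 5 [43T→33T]: ω = 2289.1892×43/33 = 2982.8829 rpm, sense flips to −
signed output speed = -2982.8829 rpm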